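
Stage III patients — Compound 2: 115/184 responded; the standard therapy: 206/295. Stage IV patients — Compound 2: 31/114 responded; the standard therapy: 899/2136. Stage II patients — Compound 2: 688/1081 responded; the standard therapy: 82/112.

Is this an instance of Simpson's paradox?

Stage III: Compound 2 115/184 = 62.5%, the standard therapy 206/295 = 69.8% → the standard therapy
Stage IV: Compound 2 31/114 = 27.2%, the standard therapy 899/2136 = 42.1% → the standard therapy
Stage II: Compound 2 688/1081 = 63.6%, the standard therapy 82/112 = 73.2% → the standard therapy
Overall: Compound 2 834/1379 = 60.5%, the standard therapy 1187/2543 = 46.7% → Compound 2
The standard therapy wins each disease group but Compound 2 wins overall — the comparison reverses. The standard therapy's patients skew toward stage IV, which has a lower base rate.

Yes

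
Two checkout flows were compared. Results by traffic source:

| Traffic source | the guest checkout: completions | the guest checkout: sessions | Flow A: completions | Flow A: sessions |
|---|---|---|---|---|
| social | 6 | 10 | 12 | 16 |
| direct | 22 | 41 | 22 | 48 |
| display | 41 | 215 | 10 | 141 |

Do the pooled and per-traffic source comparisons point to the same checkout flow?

Social: the guest checkout 6/10 = 60.0%, Flow A 12/16 = 75.0% → Flow A
Direct: the guest checkout 22/41 = 53.7%, Flow A 22/48 = 45.8% → the guest checkout
Display: the guest checkout 41/215 = 19.1%, Flow A 10/141 = 7.1% → the guest checkout
Overall: the guest checkout 69/266 = 25.9%, Flow A 44/205 = 21.5% → the guest checkout
Neither sweeps: the guest checkout wins 2 of 3 groups, Flow A wins 1. The guest checkout wins overall but not every group — no Simpson reversal.

No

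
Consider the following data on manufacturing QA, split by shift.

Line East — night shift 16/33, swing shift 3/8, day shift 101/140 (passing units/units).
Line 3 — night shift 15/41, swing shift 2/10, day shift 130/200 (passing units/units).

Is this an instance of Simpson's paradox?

No

Night shift: Line East 16/33 = 48.5%, Line 3 15/41 = 36.6% → Line East
Swing shift: Line East 3/8 = 37.5%, Line 3 2/10 = 20.0% → Line East
Day shift: Line East 101/140 = 72.1%, Line 3 130/200 = 65.0% → Line East
Overall: Line East 120/181 = 66.3%, Line 3 147/251 = 58.6% → Line East
Line East wins overall and in every shift group — no reversal.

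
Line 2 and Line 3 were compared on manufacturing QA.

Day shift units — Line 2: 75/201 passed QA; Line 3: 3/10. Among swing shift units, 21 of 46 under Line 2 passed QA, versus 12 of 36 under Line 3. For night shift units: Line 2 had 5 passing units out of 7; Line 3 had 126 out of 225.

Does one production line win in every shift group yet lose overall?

Yes

Day shift: Line 2 75/201 = 37.3%, Line 3 3/10 = 30.0% → Line 2
Swing shift: Line 2 21/46 = 45.7%, Line 3 12/36 = 33.3% → Line 2
Night shift: Line 2 5/7 = 71.4%, Line 3 126/225 = 56.0% → Line 2
Overall: Line 2 101/254 = 39.8%, Line 3 141/271 = 52.0% → Line 3
Line 2 wins each shift group but Line 3 wins overall — the comparison reverses. Line 2's units skew toward day shift, which has a lower base rate.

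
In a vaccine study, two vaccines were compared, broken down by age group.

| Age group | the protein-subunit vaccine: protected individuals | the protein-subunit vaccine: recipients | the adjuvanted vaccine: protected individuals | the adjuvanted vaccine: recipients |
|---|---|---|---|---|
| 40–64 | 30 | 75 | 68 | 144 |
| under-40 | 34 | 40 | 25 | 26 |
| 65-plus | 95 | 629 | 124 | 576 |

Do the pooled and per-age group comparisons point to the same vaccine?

Yes

40–64: the protein-subunit vaccine 30/75 = 40.0%, the adjuvanted vaccine 68/144 = 47.2% → the adjuvanted vaccine
Under-40: the protein-subunit vaccine 34/40 = 85.0%, the adjuvanted vaccine 25/26 = 96.2% → the adjuvanted vaccine
65-plus: the protein-subunit vaccine 95/629 = 15.1%, the adjuvanted vaccine 124/576 = 21.5% → the adjuvanted vaccine
Overall: the protein-subunit vaccine 159/744 = 21.4%, the adjuvanted vaccine 217/746 = 29.1% → the adjuvanted vaccine
The adjuvanted vaccine wins overall and in every age group — no reversal.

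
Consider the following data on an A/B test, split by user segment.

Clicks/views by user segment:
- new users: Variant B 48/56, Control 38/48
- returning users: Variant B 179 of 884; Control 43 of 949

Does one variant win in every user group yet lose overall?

No

New users: Variant B 48/56 = 85.7%, Control 38/48 = 79.2% → Variant B
Returning users: Variant B 179/884 = 20.2%, Control 43/949 = 4.5% → Variant B
Overall: Variant B 227/940 = 24.1%, Control 81/997 = 8.1% → Variant B
Variant B wins overall and in every user group — no reversal.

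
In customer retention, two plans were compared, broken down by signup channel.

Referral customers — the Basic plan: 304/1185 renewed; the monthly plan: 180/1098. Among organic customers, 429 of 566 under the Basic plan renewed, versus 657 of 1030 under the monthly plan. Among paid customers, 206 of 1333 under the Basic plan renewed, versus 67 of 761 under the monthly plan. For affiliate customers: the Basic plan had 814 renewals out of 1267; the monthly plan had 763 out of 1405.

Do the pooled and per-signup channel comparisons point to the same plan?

Yes

Referral: the Basic plan 304/1185 = 25.7%, the monthly plan 180/1098 = 16.4% → the Basic plan
Organic: the Basic plan 429/566 = 75.8%, the monthly plan 657/1030 = 63.8% → the Basic plan
Paid: the Basic plan 206/1333 = 15.5%, the monthly plan 67/761 = 8.8% → the Basic plan
Affiliate: the Basic plan 814/1267 = 64.2%, the monthly plan 763/1405 = 54.3% → the Basic plan
Overall: the Basic plan 1753/4351 = 40.3%, the monthly plan 1667/4294 = 38.8% → the Basic plan
The Basic plan wins overall and in every signup group — no reversal.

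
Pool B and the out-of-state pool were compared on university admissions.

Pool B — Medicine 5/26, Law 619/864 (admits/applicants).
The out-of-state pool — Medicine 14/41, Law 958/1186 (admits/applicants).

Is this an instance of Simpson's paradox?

No

Medicine: Pool B 5/26 = 19.2%, the out-of-state pool 14/41 = 34.1% → the out-of-state pool
Law: Pool B 619/864 = 71.6%, the out-of-state pool 958/1186 = 80.8% → the out-of-state pool
Overall: Pool B 624/890 = 70.1%, the out-of-state pool 972/1227 = 79.2% → the out-of-state pool
The out-of-state pool wins overall and in every department group — no reversal.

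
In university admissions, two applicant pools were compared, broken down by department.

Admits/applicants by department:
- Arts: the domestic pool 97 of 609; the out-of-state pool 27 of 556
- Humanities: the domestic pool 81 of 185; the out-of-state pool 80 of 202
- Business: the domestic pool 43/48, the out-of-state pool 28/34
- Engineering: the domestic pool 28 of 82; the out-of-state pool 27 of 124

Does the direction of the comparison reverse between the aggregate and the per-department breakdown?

Arts: the domestic pool 97/609 = 15.9%, the out-of-state pool 27/556 = 4.9% → the domestic pool
Humanities: the domestic pool 81/185 = 43.8%, the out-of-state pool 80/202 = 39.6% → the domestic pool
Business: the domestic pool 43/48 = 89.6%, the out-of-state pool 28/34 = 82.4% → the domestic pool
Engineering: the domestic pool 28/82 = 34.1%, the out-of-state pool 27/124 = 21.8% → the domestic pool
Overall: the domestic pool 249/924 = 26.9%, the out-of-state pool 162/916 = 17.7% → the domestic pool
The domestic pool wins overall and in every department group — no reversal.

No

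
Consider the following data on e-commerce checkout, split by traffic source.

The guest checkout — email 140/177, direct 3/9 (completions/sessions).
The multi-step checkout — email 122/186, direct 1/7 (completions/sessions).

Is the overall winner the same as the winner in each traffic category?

Yes

Email: the guest checkout 140/177 = 79.1%, the multi-step checkout 122/186 = 65.6% → the guest checkout
Direct: the guest checkout 3/9 = 33.3%, the multi-step checkout 1/7 = 14.3% → the guest checkout
Overall: the guest checkout 143/186 = 76.9%, the multi-step checkout 123/193 = 63.7% → the guest checkout
The guest checkout wins overall and in every traffic group — no reversal.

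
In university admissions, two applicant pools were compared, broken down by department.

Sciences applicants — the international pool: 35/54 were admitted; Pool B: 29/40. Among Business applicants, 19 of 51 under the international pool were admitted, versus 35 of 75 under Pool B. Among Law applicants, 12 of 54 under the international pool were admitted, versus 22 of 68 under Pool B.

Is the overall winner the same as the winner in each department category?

Yes

Sciences: the international pool 35/54 = 64.8%, Pool B 29/40 = 72.5% → Pool B
Business: the international pool 19/51 = 37.3%, Pool B 35/75 = 46.7% → Pool B
Law: the international pool 12/54 = 22.2%, Pool B 22/68 = 32.4% → Pool B
Overall: the international pool 66/159 = 41.5%, Pool B 86/183 = 47.0% → Pool B
Pool B wins overall and in every department group — no reversal.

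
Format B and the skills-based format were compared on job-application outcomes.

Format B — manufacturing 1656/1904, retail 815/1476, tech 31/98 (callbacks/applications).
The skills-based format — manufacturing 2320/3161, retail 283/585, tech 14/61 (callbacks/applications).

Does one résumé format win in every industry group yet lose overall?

Manufacturing: Format B 1656/1904 = 87.0%, the skills-based format 2320/3161 = 73.4% → Format B
Retail: Format B 815/1476 = 55.2%, the skills-based format 283/585 = 48.4% → Format B
Tech: Format B 31/98 = 31.6%, the skills-based format 14/61 = 23.0% → Format B
Overall: Format B 2502/3478 = 71.9%, the skills-based format 2617/3807 = 68.7% → Format B
Format B wins overall and in every industry group — no reversal.

No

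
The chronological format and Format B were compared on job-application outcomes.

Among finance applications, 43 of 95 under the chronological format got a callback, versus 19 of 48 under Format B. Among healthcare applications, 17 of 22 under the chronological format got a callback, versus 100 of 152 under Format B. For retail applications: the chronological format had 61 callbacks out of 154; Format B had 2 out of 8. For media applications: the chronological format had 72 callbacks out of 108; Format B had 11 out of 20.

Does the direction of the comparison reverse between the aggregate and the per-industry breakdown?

Yes

Finance: the chronological format 43/95 = 45.3%, Format B 19/48 = 39.6% → the chronological format
Healthcare: the chronological format 17/22 = 77.3%, Format B 100/152 = 65.8% → the chronological format
Retail: the chronological format 61/154 = 39.6%, Format B 2/8 = 25.0% → the chronological format
Media: the chronological format 72/108 = 66.7%, Format B 11/20 = 55.0% → the chronological format
Overall: the chronological format 193/379 = 50.9%, Format B 132/228 = 57.9% → Format B
The chronological format wins each industry group but Format B wins overall — the comparison reverses. The chronological format's applications skew toward retail, which has a lower base rate.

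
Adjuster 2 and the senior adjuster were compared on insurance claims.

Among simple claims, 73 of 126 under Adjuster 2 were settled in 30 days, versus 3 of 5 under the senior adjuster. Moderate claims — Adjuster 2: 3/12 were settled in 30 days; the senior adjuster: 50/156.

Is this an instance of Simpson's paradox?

Simple: Adjuster 2 73/126 = 57.9%, the senior adjuster 3/5 = 60.0% → the senior adjuster
Moderate: Adjuster 2 3/12 = 25.0%, the senior adjuster 50/156 = 32.1% → the senior adjuster
Overall: Adjuster 2 76/138 = 55.1%, the senior adjuster 53/161 = 32.9% → Adjuster 2
The senior adjuster wins each claim group but Adjuster 2 wins overall — the comparison reverses. The senior adjuster's claims skew toward moderate, which has a lower base rate.

Yes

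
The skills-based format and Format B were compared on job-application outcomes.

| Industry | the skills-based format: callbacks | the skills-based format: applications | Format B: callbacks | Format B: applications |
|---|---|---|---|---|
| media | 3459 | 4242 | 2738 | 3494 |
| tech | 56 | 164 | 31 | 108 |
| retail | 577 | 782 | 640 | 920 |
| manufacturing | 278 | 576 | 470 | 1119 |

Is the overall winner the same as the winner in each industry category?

Media: the skills-based format 3459/4242 = 81.5%, Format B 2738/3494 = 78.4% → the skills-based format
Tech: the skills-based format 56/164 = 34.1%, Format B 31/108 = 28.7% → the skills-based format
Retail: the skills-based format 577/782 = 73.8%, Format B 640/920 = 69.6% → the skills-based format
Manufacturing: the skills-based format 278/576 = 48.3%, Format B 470/1119 = 42.0% → the skills-based format
Overall: the skills-based format 4370/5764 = 75.8%, Format B 3879/5641 = 68.8% → the skills-based format
The skills-based format wins overall and in every industry group — no reversal.

Yes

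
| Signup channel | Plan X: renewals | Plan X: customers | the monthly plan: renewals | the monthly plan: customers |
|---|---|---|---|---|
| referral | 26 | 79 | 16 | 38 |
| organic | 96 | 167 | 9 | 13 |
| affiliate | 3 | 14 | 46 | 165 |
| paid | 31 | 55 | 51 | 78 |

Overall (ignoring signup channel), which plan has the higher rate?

Referral: Plan X 26/79 = 32.9%, the monthly plan 16/38 = 42.1% → the monthly plan
Organic: Plan X 96/167 = 57.5%, the monthly plan 9/13 = 69.2% → the monthly plan
Affiliate: Plan X 3/14 = 21.4%, the monthly plan 46/165 = 27.9% → the monthly plan
Paid: Plan X 31/55 = 56.4%, the monthly plan 51/78 = 65.4% → the monthly plan
Overall: Plan X 156/315 = 49.5%, the monthly plan 122/294 = 41.5% → Plan X
(The monthly plan wins every signup group but Plan X wins overall — the monthly plan's customers skew toward the low-rate affiliate group.)

Plan X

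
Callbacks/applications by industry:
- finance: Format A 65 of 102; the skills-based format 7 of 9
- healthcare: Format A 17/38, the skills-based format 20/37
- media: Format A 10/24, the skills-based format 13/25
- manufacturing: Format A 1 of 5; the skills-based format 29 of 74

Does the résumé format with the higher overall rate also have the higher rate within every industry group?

No

Finance: Format A 65/102 = 63.7%, the skills-based format 7/9 = 77.8% → the skills-based format
Healthcare: Format A 17/38 = 44.7%, the skills-based format 20/37 = 54.1% → the skills-based format
Media: Format A 10/24 = 41.7%, the skills-based format 13/25 = 52.0% → the skills-based format
Manufacturing: Format A 1/5 = 20.0%, the skills-based format 29/74 = 39.2% → the skills-based format
Overall: Format A 93/169 = 55.0%, the skills-based format 69/145 = 47.6% → Format A
The skills-based format wins each industry group but Format A wins overall — the comparison reverses. The skills-based format's applications skew toward manufacturing, which has a lower base rate.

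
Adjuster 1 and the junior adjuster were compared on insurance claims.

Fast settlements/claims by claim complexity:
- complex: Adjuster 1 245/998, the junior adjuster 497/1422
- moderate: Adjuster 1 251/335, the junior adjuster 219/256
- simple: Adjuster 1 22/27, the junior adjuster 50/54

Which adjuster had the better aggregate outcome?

Complex: Adjuster 1 245/998 = 24.5%, the junior adjuster 497/1422 = 35.0% → the junior adjuster
Moderate: Adjuster 1 251/335 = 74.9%, the junior adjuster 219/256 = 85.5% → the junior adjuster
Simple: Adjuster 1 22/27 = 81.5%, the junior adjuster 50/54 = 92.6% → the junior adjuster
Overall: Adjuster 1 518/1360 = 38.1%, the junior adjuster 766/1732 = 44.2% → the junior adjuster

the junior adjuster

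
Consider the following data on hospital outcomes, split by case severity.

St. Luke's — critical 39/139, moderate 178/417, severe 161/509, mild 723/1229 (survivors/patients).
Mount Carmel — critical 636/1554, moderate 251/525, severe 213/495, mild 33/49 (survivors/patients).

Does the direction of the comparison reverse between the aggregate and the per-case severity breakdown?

Yes

Critical: St. Luke's 39/139 = 28.1%, Mount Carmel 636/1554 = 40.9% → Mount Carmel
Moderate: St. Luke's 178/417 = 42.7%, Mount Carmel 251/525 = 47.8% → Mount Carmel
Severe: St. Luke's 161/509 = 31.6%, Mount Carmel 213/495 = 43.0% → Mount Carmel
Mild: St. Luke's 723/1229 = 58.8%, Mount Carmel 33/49 = 67.3% → Mount Carmel
Overall: St. Luke's 1101/2294 = 48.0%, Mount Carmel 1133/2623 = 43.2% → St. Luke's
Mount Carmel wins each case group but St. Luke's wins overall — the comparison reverses. Mount Carmel's patients skew toward critical, which has a lower base rate.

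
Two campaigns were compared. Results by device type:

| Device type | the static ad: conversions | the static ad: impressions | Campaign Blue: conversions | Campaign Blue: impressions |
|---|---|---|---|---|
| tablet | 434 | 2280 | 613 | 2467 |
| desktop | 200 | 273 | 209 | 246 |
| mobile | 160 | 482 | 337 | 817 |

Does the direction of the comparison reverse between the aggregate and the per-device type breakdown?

Tablet: the static ad 434/2280 = 19.0%, Campaign Blue 613/2467 = 24.8% → Campaign Blue
Desktop: the static ad 200/273 = 73.3%, Campaign Blue 209/246 = 85.0% → Campaign Blue
Mobile: the static ad 160/482 = 33.2%, Campaign Blue 337/817 = 41.2% → Campaign Blue
Overall: the static ad 794/3035 = 26.2%, Campaign Blue 1159/3530 = 32.8% → Campaign Blue
Campaign Blue wins overall and in every device group — no reversal.

No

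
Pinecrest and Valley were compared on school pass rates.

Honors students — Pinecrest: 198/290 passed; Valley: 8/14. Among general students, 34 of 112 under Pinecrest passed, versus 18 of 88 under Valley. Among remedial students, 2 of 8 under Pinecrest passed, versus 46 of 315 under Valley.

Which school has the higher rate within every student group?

Pinecrest

Honors: Pinecrest 198/290 = 68.3%, Valley 8/14 = 57.1% → Pinecrest
General: Pinecrest 34/112 = 30.4%, Valley 18/88 = 20.5% → Pinecrest
Remedial: Pinecrest 2/8 = 25.0%, Valley 46/315 = 14.6% → Pinecrest
Pinecrest has the higher rate in all 3 groups.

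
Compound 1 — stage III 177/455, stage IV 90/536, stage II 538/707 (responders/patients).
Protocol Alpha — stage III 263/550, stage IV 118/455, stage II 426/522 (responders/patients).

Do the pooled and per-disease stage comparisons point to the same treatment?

Stage III: Compound 1 177/455 = 38.9%, Protocol Alpha 263/550 = 47.8% → Protocol Alpha
Stage IV: Compound 1 90/536 = 16.8%, Protocol Alpha 118/455 = 25.9% → Protocol Alpha
Stage II: Compound 1 538/707 = 76.1%, Protocol Alpha 426/522 = 81.6% → Protocol Alpha
Overall: Compound 1 805/1698 = 47.4%, Protocol Alpha 807/1527 = 52.8% → Protocol Alpha
Protocol Alpha wins overall and in every disease group — no reversal.

Yes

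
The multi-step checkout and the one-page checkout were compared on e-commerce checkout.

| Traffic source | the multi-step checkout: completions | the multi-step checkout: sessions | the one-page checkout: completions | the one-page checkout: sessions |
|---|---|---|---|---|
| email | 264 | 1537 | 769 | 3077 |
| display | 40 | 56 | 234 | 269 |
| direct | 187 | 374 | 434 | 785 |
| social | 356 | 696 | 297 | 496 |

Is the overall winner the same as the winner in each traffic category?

Yes

Email: the multi-step checkout 264/1537 = 17.2%, the one-page checkout 769/3077 = 25.0% → the one-page checkout
Display: the multi-step checkout 40/56 = 71.4%, the one-page checkout 234/269 = 87.0% → the one-page checkout
Direct: the multi-step checkout 187/374 = 50.0%, the one-page checkout 434/785 = 55.3% → the one-page checkout
Social: the multi-step checkout 356/696 = 51.1%, the one-page checkout 297/496 = 59.9% → the one-page checkout
Overall: the multi-step checkout 847/2663 = 31.8%, the one-page checkout 1734/4627 = 37.5% → the one-page checkout
The one-page checkout wins overall and in every traffic group — no reversal.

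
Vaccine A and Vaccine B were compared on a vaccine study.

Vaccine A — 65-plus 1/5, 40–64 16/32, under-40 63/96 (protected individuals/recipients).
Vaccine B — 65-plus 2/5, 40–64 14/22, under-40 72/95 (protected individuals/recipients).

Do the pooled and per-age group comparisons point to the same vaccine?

65-plus: Vaccine A 1/5 = 20.0%, Vaccine B 2/5 = 40.0% → Vaccine B
40–64: Vaccine A 16/32 = 50.0%, Vaccine B 14/22 = 63.6% → Vaccine B
Under-40: Vaccine A 63/96 = 65.6%, Vaccine B 72/95 = 75.8% → Vaccine B
Overall: Vaccine A 80/133 = 60.2%, Vaccine B 88/122 = 72.1% → Vaccine B
Vaccine B wins overall and in every age group — no reversal.

Yes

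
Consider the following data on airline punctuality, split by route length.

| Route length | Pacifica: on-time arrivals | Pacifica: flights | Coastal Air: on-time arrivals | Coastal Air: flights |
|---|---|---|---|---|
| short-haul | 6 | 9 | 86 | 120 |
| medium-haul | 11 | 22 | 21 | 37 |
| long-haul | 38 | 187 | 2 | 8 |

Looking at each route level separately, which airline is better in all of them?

Coastal Air

Short-haul: Pacifica 6/9 = 66.7%, Coastal Air 86/120 = 71.7% → Coastal Air
Medium-haul: Pacifica 11/22 = 50.0%, Coastal Air 21/37 = 56.8% → Coastal Air
Long-haul: Pacifica 38/187 = 20.3%, Coastal Air 2/8 = 25.0% → Coastal Air
Coastal Air has the higher rate in all 3 groups.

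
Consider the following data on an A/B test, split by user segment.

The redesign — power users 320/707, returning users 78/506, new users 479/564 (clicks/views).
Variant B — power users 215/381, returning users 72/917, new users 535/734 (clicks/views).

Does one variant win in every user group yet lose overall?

No

Power users: the redesign 320/707 = 45.3%, Variant B 215/381 = 56.4% → Variant B
Returning users: the redesign 78/506 = 15.4%, Variant B 72/917 = 7.9% → the redesign
New users: the redesign 479/564 = 84.9%, Variant B 535/734 = 72.9% → the redesign
Overall: the redesign 877/1777 = 49.4%, Variant B 822/2032 = 40.5% → the redesign
Neither sweeps: the redesign wins 2 of 3 groups, Variant B wins 1. The redesign wins overall but not every group — no Simpson reversal.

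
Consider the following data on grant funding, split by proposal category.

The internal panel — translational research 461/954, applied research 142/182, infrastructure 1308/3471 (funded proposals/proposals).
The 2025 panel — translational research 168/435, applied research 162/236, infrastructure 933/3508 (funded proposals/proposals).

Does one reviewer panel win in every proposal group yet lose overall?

Translational research: the internal panel 461/954 = 48.3%, the 2025 panel 168/435 = 38.6% → the internal panel
Applied research: the internal panel 142/182 = 78.0%, the 2025 panel 162/236 = 68.6% → the internal panel
Infrastructure: the internal panel 1308/3471 = 37.7%, the 2025 panel 933/3508 = 26.6% → the internal panel
Overall: the internal panel 1911/4607 = 41.5%, the 2025 panel 1263/4179 = 30.2% → the internal panel
The internal panel wins overall and in every proposal group — no reversal.

No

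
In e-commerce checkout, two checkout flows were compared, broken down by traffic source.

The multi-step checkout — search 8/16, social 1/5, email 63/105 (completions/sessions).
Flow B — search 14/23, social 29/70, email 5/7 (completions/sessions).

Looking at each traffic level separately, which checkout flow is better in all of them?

Flow B

Search: the multi-step checkout 8/16 = 50.0%, Flow B 14/23 = 60.9% → Flow B
Social: the multi-step checkout 1/5 = 20.0%, Flow B 29/70 = 41.4% → Flow B
Email: the multi-step checkout 63/105 = 60.0%, Flow B 5/7 = 71.4% → Flow B
Flow B has the higher rate in all 3 groups.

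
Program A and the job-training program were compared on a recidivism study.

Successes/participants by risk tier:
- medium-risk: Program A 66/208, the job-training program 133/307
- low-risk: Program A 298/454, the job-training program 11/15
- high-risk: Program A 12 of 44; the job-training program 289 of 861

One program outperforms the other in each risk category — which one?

Medium-risk: Program A 66/208 = 31.7%, the job-training program 133/307 = 43.3% → the job-training program
Low-risk: Program A 298/454 = 65.6%, the job-training program 11/15 = 73.3% → the job-training program
High-risk: Program A 12/44 = 27.3%, the job-training program 289/861 = 33.6% → the job-training program
The job-training program has the higher rate in all 3 groups.

the job-training program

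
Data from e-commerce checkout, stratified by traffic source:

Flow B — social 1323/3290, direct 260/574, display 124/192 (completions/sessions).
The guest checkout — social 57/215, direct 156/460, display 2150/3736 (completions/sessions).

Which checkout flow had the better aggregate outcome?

Social: Flow B 1323/3290 = 40.2%, the guest checkout 57/215 = 26.5% → Flow B
Direct: Flow B 260/574 = 45.3%, the guest checkout 156/460 = 33.9% → Flow B
Display: Flow B 124/192 = 64.6%, the guest checkout 2150/3736 = 57.5% → Flow B
Overall: Flow B 1707/4056 = 42.1%, the guest checkout 2363/4411 = 53.6% → the guest checkout
(Flow B wins every traffic group but the guest checkout wins overall — Flow B's sessions skew toward the low-rate social group.)

the guest checkout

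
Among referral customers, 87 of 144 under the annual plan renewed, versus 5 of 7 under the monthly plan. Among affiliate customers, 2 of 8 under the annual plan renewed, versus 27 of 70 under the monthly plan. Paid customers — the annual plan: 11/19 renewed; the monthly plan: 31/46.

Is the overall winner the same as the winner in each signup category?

Referral: the annual plan 87/144 = 60.4%, the monthly plan 5/7 = 71.4% → the monthly plan
Affiliate: the annual plan 2/8 = 25.0%, the monthly plan 27/70 = 38.6% → the monthly plan
Paid: the annual plan 11/19 = 57.9%, the monthly plan 31/46 = 67.4% → the monthly plan
Overall: the annual plan 100/171 = 58.5%, the monthly plan 63/123 = 51.2% → the annual plan
The monthly plan wins each signup group but the annual plan wins overall — the comparison reverses. The monthly plan's customers skew toward affiliate, which has a lower base rate.

No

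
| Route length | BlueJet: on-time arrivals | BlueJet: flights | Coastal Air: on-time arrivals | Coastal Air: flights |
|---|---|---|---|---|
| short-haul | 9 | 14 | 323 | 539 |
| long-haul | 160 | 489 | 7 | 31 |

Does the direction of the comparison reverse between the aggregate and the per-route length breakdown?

Short-haul: BlueJet 9/14 = 64.3%, Coastal Air 323/539 = 59.9% → BlueJet
Long-haul: BlueJet 160/489 = 32.7%, Coastal Air 7/31 = 22.6% → BlueJet
Overall: BlueJet 169/503 = 33.6%, Coastal Air 330/570 = 57.9% → Coastal Air
BlueJet wins each route group but Coastal Air wins overall — the comparison reverses. BlueJet's flights skew toward long-haul, which has a lower base rate.

Yes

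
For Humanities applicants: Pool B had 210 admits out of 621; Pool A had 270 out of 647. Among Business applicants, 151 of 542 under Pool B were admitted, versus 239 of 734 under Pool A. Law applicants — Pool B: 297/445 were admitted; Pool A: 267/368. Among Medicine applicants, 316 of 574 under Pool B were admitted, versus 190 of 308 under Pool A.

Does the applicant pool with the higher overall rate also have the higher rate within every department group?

Humanities: Pool B 210/621 = 33.8%, Pool A 270/647 = 41.7% → Pool A
Business: Pool B 151/542 = 27.9%, Pool A 239/734 = 32.6% → Pool A
Law: Pool B 297/445 = 66.7%, Pool A 267/368 = 72.6% → Pool A
Medicine: Pool B 316/574 = 55.1%, Pool A 190/308 = 61.7% → Pool A
Overall: Pool B 974/2182 = 44.6%, Pool A 966/2057 = 47.0% → Pool A
Pool A wins overall and in every department group — no reversal.

Yes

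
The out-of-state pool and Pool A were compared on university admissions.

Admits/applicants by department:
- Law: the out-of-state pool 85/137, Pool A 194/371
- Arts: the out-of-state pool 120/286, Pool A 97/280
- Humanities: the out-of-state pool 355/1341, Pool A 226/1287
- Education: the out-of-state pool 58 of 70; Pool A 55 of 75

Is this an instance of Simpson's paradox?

No

Law: the out-of-state pool 85/137 = 62.0%, Pool A 194/371 = 52.3% → the out-of-state pool
Arts: the out-of-state pool 120/286 = 42.0%, Pool A 97/280 = 34.6% → the out-of-state pool
Humanities: the out-of-state pool 355/1341 = 26.5%, Pool A 226/1287 = 17.6% → the out-of-state pool
Education: the out-of-state pool 58/70 = 82.9%, Pool A 55/75 = 73.3% → the out-of-state pool
Overall: the out-of-state pool 618/1834 = 33.7%, Pool A 572/2013 = 28.4% → the out-of-state pool
The out-of-state pool wins overall and in every department group — no reversal.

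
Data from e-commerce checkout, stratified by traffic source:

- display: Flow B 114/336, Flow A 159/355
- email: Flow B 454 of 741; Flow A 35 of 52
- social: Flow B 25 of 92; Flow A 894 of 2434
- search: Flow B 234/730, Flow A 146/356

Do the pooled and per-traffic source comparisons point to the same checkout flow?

No

Display: Flow B 114/336 = 33.9%, Flow A 159/355 = 44.8% → Flow A
Email: Flow B 454/741 = 61.3%, Flow A 35/52 = 67.3% → Flow A
Social: Flow B 25/92 = 27.2%, Flow A 894/2434 = 36.7% → Flow A
Search: Flow B 234/730 = 32.1%, Flow A 146/356 = 41.0% → Flow A
Overall: Flow B 827/1899 = 43.5%, Flow A 1234/3197 = 38.6% → Flow B
Flow A wins each traffic group but Flow B wins overall — the comparison reverses. Flow A's sessions skew toward social, which has a lower base rate.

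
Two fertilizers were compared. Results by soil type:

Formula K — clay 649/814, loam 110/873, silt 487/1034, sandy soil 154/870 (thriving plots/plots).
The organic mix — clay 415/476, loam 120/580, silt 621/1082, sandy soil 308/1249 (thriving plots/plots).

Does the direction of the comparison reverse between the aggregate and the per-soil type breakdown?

No

Clay: Formula K 649/814 = 79.7%, the organic mix 415/476 = 87.2% → the organic mix
Loam: Formula K 110/873 = 12.6%, the organic mix 120/580 = 20.7% → the organic mix
Silt: Formula K 487/1034 = 47.1%, the organic mix 621/1082 = 57.4% → the organic mix
Sandy soil: Formula K 154/870 = 17.7%, the organic mix 308/1249 = 24.7% → the organic mix
Overall: Formula K 1400/3591 = 39.0%, the organic mix 1464/3387 = 43.2% → the organic mix
The organic mix wins overall and in every soil group — no reversal.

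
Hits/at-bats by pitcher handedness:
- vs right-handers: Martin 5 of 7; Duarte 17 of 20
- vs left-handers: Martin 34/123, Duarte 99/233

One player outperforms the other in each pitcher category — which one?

Duarte

Vs right-handers: Martin 5/7 = 71.4%, Duarte 17/20 = 85.0% → Duarte
Vs left-handers: Martin 34/123 = 27.6%, Duarte 99/233 = 42.5% → Duarte
Duarte has the higher rate in both groups.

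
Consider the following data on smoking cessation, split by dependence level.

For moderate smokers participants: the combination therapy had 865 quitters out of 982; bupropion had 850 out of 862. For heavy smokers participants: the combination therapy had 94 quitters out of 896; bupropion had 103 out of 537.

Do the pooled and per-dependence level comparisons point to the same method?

Yes

Moderate smokers: the combination therapy 865/982 = 88.1%, bupropion 850/862 = 98.6% → bupropion
Heavy smokers: the combination therapy 94/896 = 10.5%, bupropion 103/537 = 19.2% → bupropion
Overall: the combination therapy 959/1878 = 51.1%, bupropion 953/1399 = 68.1% → bupropion
Bupropion wins overall and in every dependence group — no reversal.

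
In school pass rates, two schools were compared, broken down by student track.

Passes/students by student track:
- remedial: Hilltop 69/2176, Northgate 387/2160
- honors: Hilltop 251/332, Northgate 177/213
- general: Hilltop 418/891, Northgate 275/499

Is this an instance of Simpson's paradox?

No

Remedial: Hilltop 69/2176 = 3.2%, Northgate 387/2160 = 17.9% → Northgate
Honors: Hilltop 251/332 = 75.6%, Northgate 177/213 = 83.1% → Northgate
General: Hilltop 418/891 = 46.9%, Northgate 275/499 = 55.1% → Northgate
Overall: Hilltop 738/3399 = 21.7%, Northgate 839/2872 = 29.2% → Northgate
Northgate wins overall and in every student group — no reversal.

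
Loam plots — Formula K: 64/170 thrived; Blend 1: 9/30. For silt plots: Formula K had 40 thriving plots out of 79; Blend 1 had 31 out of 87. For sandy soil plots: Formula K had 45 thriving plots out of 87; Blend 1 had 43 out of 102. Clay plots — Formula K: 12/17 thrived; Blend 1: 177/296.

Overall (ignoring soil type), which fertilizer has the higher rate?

Loam: Formula K 64/170 = 37.6%, Blend 1 9/30 = 30.0% → Formula K
Silt: Formula K 40/79 = 50.6%, Blend 1 31/87 = 35.6% → Formula K
Sandy soil: Formula K 45/87 = 51.7%, Blend 1 43/102 = 42.2% → Formula K
Clay: Formula K 12/17 = 70.6%, Blend 1 177/296 = 59.8% → Formula K
Overall: Formula K 161/353 = 45.6%, Blend 1 260/515 = 50.5% → Blend 1
(Formula K wins every soil group but Blend 1 wins overall — Formula K's plots skew toward the low-rate loam group.)

Blend 1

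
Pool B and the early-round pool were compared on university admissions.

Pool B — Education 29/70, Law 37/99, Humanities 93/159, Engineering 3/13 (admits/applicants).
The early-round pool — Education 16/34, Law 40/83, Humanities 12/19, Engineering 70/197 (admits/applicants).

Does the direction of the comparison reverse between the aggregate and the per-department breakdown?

Education: Pool B 29/70 = 41.4%, the early-round pool 16/34 = 47.1% → the early-round pool
Law: Pool B 37/99 = 37.4%, the early-round pool 40/83 = 48.2% → the early-round pool
Humanities: Pool B 93/159 = 58.5%, the early-round pool 12/19 = 63.2% → the early-round pool
Engineering: Pool B 3/13 = 23.1%, the early-round pool 70/197 = 35.5% → the early-round pool
Overall: Pool B 162/341 = 47.5%, the early-round pool 138/333 = 41.4% → Pool B
The early-round pool wins each department group but Pool B wins overall — the comparison reverses. The early-round pool's applicants skew toward Engineering, which has a lower base rate.

Yes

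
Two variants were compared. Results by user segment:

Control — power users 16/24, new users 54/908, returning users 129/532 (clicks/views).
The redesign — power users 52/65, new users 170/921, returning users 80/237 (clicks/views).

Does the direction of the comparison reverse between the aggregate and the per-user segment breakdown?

No

Power users: Control 16/24 = 66.7%, the redesign 52/65 = 80.0% → the redesign
New users: Control 54/908 = 5.9%, the redesign 170/921 = 18.5% → the redesign
Returning users: Control 129/532 = 24.2%, the redesign 80/237 = 33.8% → the redesign
Overall: Control 199/1464 = 13.6%, the redesign 302/1223 = 24.7% → the redesign
The redesign wins overall and in every user group — no reversal.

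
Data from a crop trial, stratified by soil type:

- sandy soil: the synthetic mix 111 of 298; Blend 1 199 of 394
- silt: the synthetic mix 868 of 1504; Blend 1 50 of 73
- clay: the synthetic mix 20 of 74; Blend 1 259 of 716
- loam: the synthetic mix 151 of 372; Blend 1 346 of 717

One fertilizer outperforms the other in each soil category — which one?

Blend 1

Sandy soil: the synthetic mix 111/298 = 37.2%, Blend 1 199/394 = 50.5% → Blend 1
Silt: the synthetic mix 868/1504 = 57.7%, Blend 1 50/73 = 68.5% → Blend 1
Clay: the synthetic mix 20/74 = 27.0%, Blend 1 259/716 = 36.2% → Blend 1
Loam: the synthetic mix 151/372 = 40.6%, Blend 1 346/717 = 48.3% → Blend 1
Blend 1 has the higher rate in all 4 groups.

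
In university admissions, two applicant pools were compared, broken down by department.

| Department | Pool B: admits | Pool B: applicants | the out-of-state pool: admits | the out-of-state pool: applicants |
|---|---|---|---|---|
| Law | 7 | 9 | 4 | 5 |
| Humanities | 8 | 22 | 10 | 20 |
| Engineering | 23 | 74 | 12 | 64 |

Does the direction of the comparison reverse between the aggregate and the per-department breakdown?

No

Law: Pool B 7/9 = 77.8%, the out-of-state pool 4/5 = 80.0% → the out-of-state pool
Humanities: Pool B 8/22 = 36.4%, the out-of-state pool 10/20 = 50.0% → the out-of-state pool
Engineering: Pool B 23/74 = 31.1%, the out-of-state pool 12/64 = 18.8% → Pool B
Overall: Pool B 38/105 = 36.2%, the out-of-state pool 26/89 = 29.2% → Pool B
Neither sweeps: Pool B wins 1 of 3 groups, the out-of-state pool wins 2. Pool B wins overall but not every group — no Simpson reversal.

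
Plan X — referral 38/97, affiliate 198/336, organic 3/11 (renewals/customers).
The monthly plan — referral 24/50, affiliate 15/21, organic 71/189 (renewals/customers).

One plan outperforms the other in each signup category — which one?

the monthly plan

Referral: Plan X 38/97 = 39.2%, the monthly plan 24/50 = 48.0% → the monthly plan
Affiliate: Plan X 198/336 = 58.9%, the monthly plan 15/21 = 71.4% → the monthly plan
Organic: Plan X 3/11 = 27.3%, the monthly plan 71/189 = 37.6% → the monthly plan
The monthly plan has the higher rate in all 3 groups.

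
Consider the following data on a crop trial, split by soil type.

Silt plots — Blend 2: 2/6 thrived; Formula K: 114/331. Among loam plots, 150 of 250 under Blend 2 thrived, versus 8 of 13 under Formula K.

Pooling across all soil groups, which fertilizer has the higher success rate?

Silt: Blend 2 2/6 = 33.3%, Formula K 114/331 = 34.4% → Formula K
Loam: Blend 2 150/250 = 60.0%, Formula K 8/13 = 61.5% → Formula K
Overall: Blend 2 152/256 = 59.4%, Formula K 122/344 = 35.5% → Blend 2
(Formula K wins every soil group but Blend 2 wins overall — Formula K's plots skew toward the low-rate silt group.)

Blend 2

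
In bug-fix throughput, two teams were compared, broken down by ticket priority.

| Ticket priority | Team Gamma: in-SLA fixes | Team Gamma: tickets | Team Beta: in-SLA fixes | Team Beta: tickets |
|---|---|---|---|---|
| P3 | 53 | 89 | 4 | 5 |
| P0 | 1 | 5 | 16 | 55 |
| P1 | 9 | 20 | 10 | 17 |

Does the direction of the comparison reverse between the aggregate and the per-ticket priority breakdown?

P3: Team Gamma 53/89 = 59.6%, Team Beta 4/5 = 80.0% → Team Beta
P0: Team Gamma 1/5 = 20.0%, Team Beta 16/55 = 29.1% → Team Beta
P1: Team Gamma 9/20 = 45.0%, Team Beta 10/17 = 58.8% → Team Beta
Overall: Team Gamma 63/114 = 55.3%, Team Beta 30/77 = 39.0% → Team Gamma
Team Beta wins each ticket group but Team Gamma wins overall — the comparison reverses. Team Beta's tickets skew toward P0, which has a lower base rate.

Yes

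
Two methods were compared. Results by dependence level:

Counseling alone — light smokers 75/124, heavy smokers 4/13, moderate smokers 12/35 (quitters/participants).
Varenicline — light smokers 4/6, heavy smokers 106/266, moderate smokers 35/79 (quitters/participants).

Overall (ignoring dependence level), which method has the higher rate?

Light smokers: counseling alone 75/124 = 60.5%, varenicline 4/6 = 66.7% → varenicline
Heavy smokers: counseling alone 4/13 = 30.8%, varenicline 106/266 = 39.8% → varenicline
Moderate smokers: counseling alone 12/35 = 34.3%, varenicline 35/79 = 44.3% → varenicline
Overall: counseling alone 91/172 = 52.9%, varenicline 145/351 = 41.3% → counseling alone
(Varenicline wins every dependence group but counseling alone wins overall — varenicline's participants skew toward the low-rate heavy smokers group.)

counseling alone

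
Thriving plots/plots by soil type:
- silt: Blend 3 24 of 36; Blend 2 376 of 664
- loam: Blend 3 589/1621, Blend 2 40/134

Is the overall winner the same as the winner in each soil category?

Silt: Blend 3 24/36 = 66.7%, Blend 2 376/664 = 56.6% → Blend 3
Loam: Blend 3 589/1621 = 36.3%, Blend 2 40/134 = 29.9% → Blend 3
Overall: Blend 3 613/1657 = 37.0%, Blend 2 416/798 = 52.1% → Blend 2
Blend 3 wins each soil group but Blend 2 wins overall — the comparison reverses. Blend 3's plots skew toward loam, which has a lower base rate.

No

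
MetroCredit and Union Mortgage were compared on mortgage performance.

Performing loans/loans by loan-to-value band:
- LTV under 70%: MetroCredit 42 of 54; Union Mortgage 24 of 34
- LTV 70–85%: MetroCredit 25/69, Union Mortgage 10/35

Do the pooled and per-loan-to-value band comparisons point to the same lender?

Yes

LTV under 70%: MetroCredit 42/54 = 77.8%, Union Mortgage 24/34 = 70.6% → MetroCredit
LTV 70–85%: MetroCredit 25/69 = 36.2%, Union Mortgage 10/35 = 28.6% → MetroCredit
Overall: MetroCredit 67/123 = 54.5%, Union Mortgage 34/69 = 49.3% → MetroCredit
MetroCredit wins overall and in every loan-to-value group — no reversal.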